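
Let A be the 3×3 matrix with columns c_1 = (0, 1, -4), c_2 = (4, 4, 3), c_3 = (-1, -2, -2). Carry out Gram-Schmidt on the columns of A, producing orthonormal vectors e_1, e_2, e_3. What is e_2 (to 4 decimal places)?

e_2 = (0.6555, 0.7326, 0.1832)

c_1 = (0, 1, -4); ‖c_1‖ = 4.1231, so e_1 = (0.0000, 0.2425, -0.9701).
e_1·c_2 = 0.0000·4 + 0.2425·4 + (-0.9701)·3 = -1.9403.
u_2 = c_2 + 1.9403·e_1 = (4.0000, 4.4706, 1.1176).
‖u_2‖ = 6.1021, so e_2 = (0.6555, 0.7326, 0.1832).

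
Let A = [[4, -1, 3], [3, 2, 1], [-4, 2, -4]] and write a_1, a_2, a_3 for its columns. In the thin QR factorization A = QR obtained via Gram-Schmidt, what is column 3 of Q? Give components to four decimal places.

q_3 = (-0.7672, 0.2192, -0.6028)

q_1 = a_1/‖a_1‖ = (4, 3, -4)/6.4031 = (0.6247, 0.4685, -0.6247).
r_{12} = q_1·a_2 = -0.9370.
u_2 = a_2 + 0.9370·q_1 = (-0.4146, 2.4390, 1.4146).
‖u_2‖ = 2.8499, so q_2 = (-0.1455, 0.8558, 0.4964).
r_{13} = q_1·a_3 = 4.8414; r_{23} = q_2·a_3 = -1.5662.
u_3 = a_3 − 4.8414·q_1 + 1.5662·q_2 = (-0.2523, 0.0721, -0.1982).
‖u_3‖ = 0.3288, so q_3 = (-0.7672, 0.2192, -0.6028).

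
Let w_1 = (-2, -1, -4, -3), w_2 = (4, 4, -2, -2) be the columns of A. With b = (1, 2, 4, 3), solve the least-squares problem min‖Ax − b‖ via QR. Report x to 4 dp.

x = (-0.9666, -0.0017)

w_1 = (-2, -1, -4, -3); ‖w_1‖ = 5.4772, so e_1 = (-0.3651, -0.1826, -0.7303, -0.5477).
e_1·w_2 = (-0.3651)·4 + (-0.1826)·4 + (-0.7303)·(-2) + (-0.5477)·(-2) = 0.3651.
u_2 = w_2 − 0.3651·e_1 = (4.1333, 4.0667, -1.7333, -1.8000).
‖u_2‖ = 6.3140, so e_2 = (0.6546, 0.6441, -0.2745, -0.2851).
Qᵀb = (-5.2947, -0.0106).
Back-substitute: x_2 = -0.0106/6.3140 = -0.0017.
x_1 = (-5.2947 − 0.3651·(-0.0017))/5.4772 = -0.9666.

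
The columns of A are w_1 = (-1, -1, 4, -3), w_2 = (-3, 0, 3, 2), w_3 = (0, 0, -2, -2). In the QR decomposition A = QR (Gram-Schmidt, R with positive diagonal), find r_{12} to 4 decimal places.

r_{12} = 1.7321

w_1 = (-1, -1, 4, -3); ‖w_1‖ = 5.1962, so e_1 = (-0.1925, -0.1925, 0.7698, -0.5774).
r_{12} = e_1·w_2 = 1.7321.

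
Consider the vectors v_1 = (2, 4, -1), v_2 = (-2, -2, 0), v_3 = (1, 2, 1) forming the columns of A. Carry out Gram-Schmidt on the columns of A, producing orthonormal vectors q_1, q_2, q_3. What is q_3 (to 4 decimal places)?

q_3 = (-0.4082, 0.4082, 0.8165)

q_1 = v_1/‖v_1‖ = (2, 4, -1)/4.5826 = (0.4364, 0.8729, -0.2182).
r_{12} = q_1·v_2 = -2.6186.
u_2 = v_2 + 2.6186·q_1 = (-0.8571, 0.2857, -0.5714).
‖u_2‖ = 1.0690, so q_2 = (-0.8018, 0.2673, -0.5345).
r_{13} = q_1·v_3 = 1.9640; r_{23} = q_2·v_3 = -0.8018.
u_3 = v_3 − 1.9640·q_1 + 0.8018·q_2 = (-0.5000, 0.5000, 1.0000).
‖u_3‖ = 1.2247, so q_3 = (-0.4082, 0.4082, 0.8165).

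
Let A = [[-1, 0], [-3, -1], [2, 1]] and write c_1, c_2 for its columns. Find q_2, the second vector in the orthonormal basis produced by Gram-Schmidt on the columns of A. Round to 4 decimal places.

q_2 = (0.7715, 0.1543, 0.6172)

q_1 = c_1/‖c_1‖ = (-1, -3, 2)/3.7417 = (-0.2673, -0.8018, 0.5345).
r_{12} = q_1·c_2 = 1.3363.
u_2 = c_2 − 1.3363·q_1 = (0.3571, 0.0714, 0.2857).
‖u_2‖ = 0.4629, so q_2 = (0.7715, 0.1543, 0.6172).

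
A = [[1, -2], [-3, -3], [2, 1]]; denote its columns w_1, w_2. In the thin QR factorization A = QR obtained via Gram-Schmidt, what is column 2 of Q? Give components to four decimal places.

q_1 = w_1/‖w_1‖ = (1, -3, 2)/3.7417 = (0.2673, -0.8018, 0.5345).
r_{12} = q_1·w_2 = 2.4054.
u_2 = w_2 − 2.4054·q_1 = (-2.6429, -1.0714, -0.2857).
‖u_2‖ = 2.8661, so q_2 = (-0.9221, -0.3738, -0.0997).

q_2 = (-0.9221, -0.3738, -0.0997)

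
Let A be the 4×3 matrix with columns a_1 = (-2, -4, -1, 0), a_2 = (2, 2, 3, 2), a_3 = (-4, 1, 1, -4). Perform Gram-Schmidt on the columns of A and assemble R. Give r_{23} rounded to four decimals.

r_{23} = -2.7617

a_1 = (-2, -4, -1, 0); ‖a_1‖ = 4.5826, so e_1 = (-0.4364, -0.8729, -0.2182, 0.0000).
e_1·a_2 = (-0.4364)·2 + (-0.8729)·2 + (-0.2182)·3 + 0.0000·2 = -3.2733.
u_2 = a_2 + 3.2733·e_1 = (0.5714, -0.8571, 2.2857, 2.0000).
‖u_2‖ = 3.2071, so e_2 = (0.1782, -0.2673, 0.7127, 0.6236).
r_{23} = e_2·a_3 = -2.7617.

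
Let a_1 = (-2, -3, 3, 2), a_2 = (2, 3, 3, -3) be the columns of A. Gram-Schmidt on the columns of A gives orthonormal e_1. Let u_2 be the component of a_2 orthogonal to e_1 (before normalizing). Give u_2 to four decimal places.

e_1 = a_1/‖a_1‖ = (-2, -3, 3, 2)/5.0990 = (-0.3922, -0.5883, 0.5883, 0.3922).
r_{12} = e_1·a_2 = -1.9612.
u_2 = a_2 + 1.9612·e_1 = (1.2308, 1.8462, 4.1538, -2.2308).

u_2 = (1.2308, 1.8462, 4.1538, -2.2308)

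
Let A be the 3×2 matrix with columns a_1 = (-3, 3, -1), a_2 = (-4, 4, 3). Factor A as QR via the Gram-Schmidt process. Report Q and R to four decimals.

Q = [[-0.6882, -0.1622], [0.6882, 0.1622], [-0.2294, 0.9733]], R = [[4.3589, 4.8177], [0.0000, 4.2178]]

a_1 = (-3, 3, -1); ‖a_1‖ = 4.3589, so q_1 = (-0.6882, 0.6882, -0.2294).
q_1·a_2 = (-0.6882)·(-4) + 0.6882·4 + (-0.2294)·3 = 4.8177.
u_2 = a_2 − 4.8177·q_1 = (-0.6842, 0.6842, 4.1053).
‖u_2‖ = 4.2178, so q_2 = (-0.1622, 0.1622, 0.9733).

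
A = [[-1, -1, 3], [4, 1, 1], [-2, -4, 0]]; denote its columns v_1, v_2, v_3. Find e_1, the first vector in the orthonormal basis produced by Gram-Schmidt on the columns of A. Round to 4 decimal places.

v_1 = (-1, 4, -2); ‖v_1‖ = 4.5826, so e_1 = (-0.2182, 0.8729, -0.4364).

e_1 = (-0.2182, 0.8729, -0.4364)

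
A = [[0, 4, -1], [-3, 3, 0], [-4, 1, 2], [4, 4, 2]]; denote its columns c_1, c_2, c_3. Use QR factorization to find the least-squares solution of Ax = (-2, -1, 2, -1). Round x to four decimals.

c_1 = (0, -3, -4, 4); ‖c_1‖ = 6.4031, so e_1 = (0.0000, -0.4685, -0.6247, 0.6247).
e_1·c_2 = 0.0000·4 + (-0.4685)·3 + (-0.6247)·1 + 0.6247·4 = 0.4685.
u_2 = c_2 − 0.4685·e_1 = (4.0000, 3.2195, 1.2927, 3.7073).
‖u_2‖ = 6.4638, so e_2 = (0.6188, 0.4981, 0.2000, 0.5736).
e_1·c_3 = 0.0000·(-1) + (-0.4685)·0 + (-0.6247)·2 + 0.6247·2 = 0.0000; e_2·c_3 = 0.6188·(-1) + 0.4981·0 + 0.2000·2 + 0.5736·2 = 0.9282.
u_3 = c_3 + 0.0000·e_1 − 0.9282·e_2 = (-1.5744, -0.4623, 1.8144, 1.4676).
‖u_3‖ = 2.8528, so e_3 = (-0.5519, -0.1621, 0.6360, 0.5144).
Qᵀb = (-1.4056, -1.9093, 2.0234).
Back-substitute: x_3 = 2.0234/2.8528 = 0.7093.
x_2 = (-1.9093 − 0.9282·0.7093)/6.4638 = -0.3972.
x_1 = (-1.4056 − 0.4685·(-0.3972) + 0.0000·0.7093)/6.4031 = -0.1904.

x = (-0.1904, -0.3972, 0.7093)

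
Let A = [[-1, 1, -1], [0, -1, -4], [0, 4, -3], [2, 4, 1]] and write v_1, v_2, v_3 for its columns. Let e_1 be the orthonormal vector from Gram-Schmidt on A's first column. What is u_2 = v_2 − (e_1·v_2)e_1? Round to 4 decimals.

u_2 = (2.4000, -1.0000, 4.0000, 1.2000)

v_1 = (-1, 0, 0, 2); ‖v_1‖ = 2.2361, so e_1 = (-0.4472, 0.0000, 0.0000, 0.8944).
e_1·v_2 = (-0.4472)·1 + 0.0000·(-1) + 0.0000·4 + 0.8944·4 = 3.1305.
u_2 = v_2 − 3.1305·e_1 = (2.4000, -1.0000, 4.0000, 1.2000).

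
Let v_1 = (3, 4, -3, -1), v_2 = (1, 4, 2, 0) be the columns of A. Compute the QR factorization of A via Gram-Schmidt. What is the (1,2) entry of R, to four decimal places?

r_{12} = 2.1974

v_1 = (3, 4, -3, -1); ‖v_1‖ = 5.9161, so e_1 = (0.5071, 0.6761, -0.5071, -0.1690).
r_{12} = e_1·v_2 = 2.1974.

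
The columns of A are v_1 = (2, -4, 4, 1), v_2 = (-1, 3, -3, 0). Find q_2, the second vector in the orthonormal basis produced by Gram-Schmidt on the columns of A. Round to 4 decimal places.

q_2 = (0.4746, 0.2215, -0.2215, 0.8226)

v_1 = (2, -4, 4, 1); ‖v_1‖ = 6.0828, so q_1 = (0.3288, -0.6576, 0.6576, 0.1644).
q_1·v_2 = 0.3288·(-1) + (-0.6576)·3 + 0.6576·(-3) + 0.1644·0 = -4.2744.
u_2 = v_2 + 4.2744·q_1 = (0.4054, 0.1892, -0.1892, 0.7027).
‖u_2‖ = 0.8542, so q_2 = (0.4746, 0.2215, -0.2215, 0.8226).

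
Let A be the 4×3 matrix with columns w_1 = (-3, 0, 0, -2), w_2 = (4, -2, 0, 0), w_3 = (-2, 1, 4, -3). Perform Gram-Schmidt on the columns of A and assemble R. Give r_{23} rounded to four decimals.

r_{23} = 0.3605

w_1 = (-3, 0, 0, -2); ‖w_1‖ = 3.6056, so e_1 = (-0.8321, 0.0000, 0.0000, -0.5547).
e_1·w_2 = (-0.8321)·4 + 0.0000·(-2) + 0.0000·0 + (-0.5547)·0 = -3.3282.
u_2 = w_2 + 3.3282·e_1 = (1.2308, -2.0000, 0.0000, -1.8462).
‖u_2‖ = 2.9872, so e_2 = (0.4120, -0.6695, 0.0000, -0.6180).
r_{23} = e_2·w_3 = 0.3605.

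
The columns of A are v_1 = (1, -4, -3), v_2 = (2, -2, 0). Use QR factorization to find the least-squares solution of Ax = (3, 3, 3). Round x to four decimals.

e_1 = v_1/‖v_1‖ = (1, -4, -3)/5.0990 = (0.1961, -0.7845, -0.5883).
r_{12} = e_1·v_2 = 1.9612.
u_2 = v_2 − 1.9612·e_1 = (1.6154, -0.4615, 1.1538).
‖u_2‖ = 2.0381, so e_2 = (0.7926, -0.2265, 0.5661).
Qᵀb = (-3.5301, 3.3968).
Back-substitute: x_2 = 3.3968/2.0381 = 1.6667.
x_1 = (-3.5301 − 1.9612·1.6667)/5.0990 = -1.3333.

x = (-1.3333, 1.6667)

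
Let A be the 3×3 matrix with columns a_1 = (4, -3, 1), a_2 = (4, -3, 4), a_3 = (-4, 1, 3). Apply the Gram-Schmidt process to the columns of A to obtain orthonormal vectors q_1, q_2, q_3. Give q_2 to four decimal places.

a_1 = (4, -3, 1); ‖a_1‖ = 5.0990, so q_1 = (0.7845, -0.5883, 0.1961).
q_1·a_2 = 0.7845·4 + (-0.5883)·(-3) + 0.1961·4 = 5.6874.
u_2 = a_2 − 5.6874·q_1 = (-0.4615, 0.3462, 2.8846).
‖u_2‖ = 2.9417, so q_2 = (-0.1569, 0.1177, 0.9806).

q_2 = (-0.1569, 0.1177, 0.9806)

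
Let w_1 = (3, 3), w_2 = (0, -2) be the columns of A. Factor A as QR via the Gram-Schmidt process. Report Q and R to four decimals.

Q = [[0.7071, 0.7071], [0.7071, -0.7071]], R = [[4.2426, -1.4142], [0.0000, 1.4142]]

q_1 = w_1/‖w_1‖ = (3, 3)/4.2426 = (0.7071, 0.7071).
r_{12} = q_1·w_2 = -1.4142.
u_2 = w_2 + 1.4142·q_1 = (1.0000, -1.0000).
‖u_2‖ = 1.4142, so q_2 = (0.7071, -0.7071).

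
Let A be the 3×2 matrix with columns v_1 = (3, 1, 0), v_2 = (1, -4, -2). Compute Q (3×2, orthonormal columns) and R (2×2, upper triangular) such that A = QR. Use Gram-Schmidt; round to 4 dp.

Q = [[0.9487, 0.2844], [0.3162, -0.8531], [0.0000, -0.4375]], R = [[3.1623, -0.3162], [0.0000, 4.5717]]

v_1 = (3, 1, 0); ‖v_1‖ = 3.1623, so e_1 = (0.9487, 0.3162, 0.0000).
e_1·v_2 = 0.9487·1 + 0.3162·(-4) + 0.0000·(-2) = -0.3162.
u_2 = v_2 + 0.3162·e_1 = (1.3000, -3.9000, -2.0000).
‖u_2‖ = 4.5717, so e_2 = (0.2844, -0.8531, -0.4375).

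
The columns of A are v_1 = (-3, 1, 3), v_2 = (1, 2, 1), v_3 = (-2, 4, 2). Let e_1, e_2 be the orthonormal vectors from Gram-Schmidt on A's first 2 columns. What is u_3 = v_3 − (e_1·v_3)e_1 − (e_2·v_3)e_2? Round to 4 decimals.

v_1 = (-3, 1, 3); ‖v_1‖ = 4.3589, so e_1 = (-0.6882, 0.2294, 0.6882).
e_1·v_2 = (-0.6882)·1 + 0.2294·2 + 0.6882·1 = 0.4588.
u_2 = v_2 − 0.4588·e_1 = (1.3158, 1.8947, 0.6842).
‖u_2‖ = 2.4061, so e_2 = (0.5468, 0.7875, 0.2844).
e_1·v_3 = (-0.6882)·(-2) + 0.2294·4 + 0.6882·2 = 3.6707; e_2·v_3 = 0.5468·(-2) + 0.7875·4 + 0.2844·2 = 2.6249.
u_3 = v_3 − 3.6707·e_1 − 2.6249·e_2 = (-0.9091, 1.0909, -1.2727).

u_3 = (-0.9091, 1.0909, -1.2727)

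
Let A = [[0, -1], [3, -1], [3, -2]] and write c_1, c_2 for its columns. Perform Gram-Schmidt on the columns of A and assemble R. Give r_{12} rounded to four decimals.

r_{12} = -2.1213

c_1 = (0, 3, 3); ‖c_1‖ = 4.2426, so q_1 = (0.0000, 0.7071, 0.7071).
r_{12} = q_1·c_2 = -2.1213.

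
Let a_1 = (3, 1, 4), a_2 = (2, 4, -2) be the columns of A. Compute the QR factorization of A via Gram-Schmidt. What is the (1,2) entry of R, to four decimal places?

a_1 = (3, 1, 4); ‖a_1‖ = 5.0990, so q_1 = (0.5883, 0.1961, 0.7845).
r_{12} = q_1·a_2 = 0.3922.

r_{12} = 0.3922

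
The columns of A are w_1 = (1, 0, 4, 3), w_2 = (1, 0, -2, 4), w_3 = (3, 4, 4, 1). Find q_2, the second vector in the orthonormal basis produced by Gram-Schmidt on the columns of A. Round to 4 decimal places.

w_1 = (1, 0, 4, 3); ‖w_1‖ = 5.0990, so q_1 = (0.1961, 0.0000, 0.7845, 0.5883).
q_1·w_2 = 0.1961·1 + 0.0000·0 + 0.7845·(-2) + 0.5883·4 = 0.9806.
u_2 = w_2 − 0.9806·q_1 = (0.8077, 0.0000, -2.7692, 3.4231).
‖u_2‖ = 4.4764, so q_2 = (0.1804, 0.0000, -0.6186, 0.7647).

q_2 = (0.1804, 0.0000, -0.6186, 0.7647)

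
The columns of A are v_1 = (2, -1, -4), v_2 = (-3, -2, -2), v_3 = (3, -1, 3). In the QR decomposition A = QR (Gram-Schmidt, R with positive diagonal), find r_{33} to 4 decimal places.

v_1 = (2, -1, -4); ‖v_1‖ = 4.5826, so e_1 = (0.4364, -0.2182, -0.8729).
e_1·v_2 = 0.4364·(-3) + (-0.2182)·(-2) + (-0.8729)·(-2) = 0.8729.
u_2 = v_2 − 0.8729·e_1 = (-3.3810, -1.8095, -1.2381).
‖u_2‖ = 4.0297, so e_2 = (-0.8390, -0.4491, -0.3072).
e_1·v_3 = 0.4364·3 + (-0.2182)·(-1) + (-0.8729)·3 = -1.0911; e_2·v_3 = (-0.8390)·3 + (-0.4491)·(-1) + (-0.3072)·3 = -2.9897.
u_3 = v_3 + 1.0911·e_1 + 2.9897·e_2 = (0.9677, -2.5806, 1.1290).
r_{33} = ‖u_3‖ = 2.9784.

r_{33} = 2.9784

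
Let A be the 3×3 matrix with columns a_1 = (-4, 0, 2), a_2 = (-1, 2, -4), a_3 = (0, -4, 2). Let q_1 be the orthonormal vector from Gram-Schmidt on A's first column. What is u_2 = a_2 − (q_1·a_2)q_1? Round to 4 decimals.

a_1 = (-4, 0, 2); ‖a_1‖ = 4.4721, so q_1 = (-0.8944, 0.0000, 0.4472).
q_1·a_2 = (-0.8944)·(-1) + 0.0000·2 + 0.4472·(-4) = -0.8944.
u_2 = a_2 + 0.8944·q_1 = (-1.8000, 2.0000, -3.6000).

u_2 = (-1.8000, 2.0000, -3.6000)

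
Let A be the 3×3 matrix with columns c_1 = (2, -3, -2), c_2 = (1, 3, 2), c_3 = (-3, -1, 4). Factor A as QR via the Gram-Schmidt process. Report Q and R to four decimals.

Q = [[0.4851, 0.8745, 0.0000], [-0.7276, 0.4036, -0.5547], [-0.4851, 0.2691, 0.8321]], R = [[4.1231, -2.6679, -2.6679], [0.0000, 2.6234, -1.9508], [0.0000, 0.0000, 3.8829]]

c_1 = (2, -3, -2); ‖c_1‖ = 4.1231, so e_1 = (0.4851, -0.7276, -0.4851).
e_1·c_2 = 0.4851·1 + (-0.7276)·3 + (-0.4851)·2 = -2.6679.
u_2 = c_2 + 2.6679·e_1 = (2.2941, 1.0588, 0.7059).
‖u_2‖ = 2.6234, so e_2 = (0.8745, 0.4036, 0.2691).
e_1·c_3 = 0.4851·(-3) + (-0.7276)·(-1) + (-0.4851)·4 = -2.6679; e_2·c_3 = 0.8745·(-3) + 0.4036·(-1) + 0.2691·4 = -1.9508.
u_3 = c_3 + 2.6679·e_1 + 1.9508·e_2 = (0.0000, -2.1538, 3.2308).
‖u_3‖ = 3.8829, so e_3 = (0.0000, -0.5547, 0.8321).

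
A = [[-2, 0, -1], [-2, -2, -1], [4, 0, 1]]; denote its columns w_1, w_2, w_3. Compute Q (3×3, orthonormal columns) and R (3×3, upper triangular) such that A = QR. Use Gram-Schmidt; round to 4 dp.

Q = [[-0.4082, 0.1826, -0.8944], [-0.4082, -0.9129, 0.0000], [0.8165, -0.3651, -0.4472]], R = [[4.8990, 0.8165, 1.6330], [0.0000, 1.8257, 0.3651], [0.0000, 0.0000, 0.4472]]

q_1 = w_1/‖w_1‖ = (-2, -2, 4)/4.8990 = (-0.4082, -0.4082, 0.8165).
r_{12} = q_1·w_2 = 0.8165.
u_2 = w_2 − 0.8165·q_1 = (0.3333, -1.6667, -0.6667).
‖u_2‖ = 1.8257, so q_2 = (0.1826, -0.9129, -0.3651).
r_{13} = q_1·w_3 = 1.6330; r_{23} = q_2·w_3 = 0.3651.
u_3 = w_3 − 1.6330·q_1 − 0.3651·q_2 = (-0.4000, 0.0000, -0.2000).
‖u_3‖ = 0.4472, so q_3 = (-0.8944, 0.0000, -0.4472).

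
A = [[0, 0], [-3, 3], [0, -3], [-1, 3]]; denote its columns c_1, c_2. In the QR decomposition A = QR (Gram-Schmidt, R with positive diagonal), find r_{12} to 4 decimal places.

e_1 = c_1/‖c_1‖ = (0, -3, 0, -1)/3.1623 = (0.0000, -0.9487, 0.0000, -0.3162).
r_{12} = e_1·c_2 = -3.7947.

r_{12} = -3.7947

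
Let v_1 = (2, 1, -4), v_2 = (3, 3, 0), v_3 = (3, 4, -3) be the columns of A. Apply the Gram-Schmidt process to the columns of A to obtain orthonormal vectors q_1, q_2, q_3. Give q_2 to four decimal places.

q_1 = v_1/‖v_1‖ = (2, 1, -4)/4.5826 = (0.4364, 0.2182, -0.8729).
r_{12} = q_1·v_2 = 1.9640.
u_2 = v_2 − 1.9640·q_1 = (2.1429, 2.5714, 1.7143).
‖u_2‖ = 3.7607, so q_2 = (0.5698, 0.6838, 0.4558).

q_2 = (0.5698, 0.6838, 0.4558)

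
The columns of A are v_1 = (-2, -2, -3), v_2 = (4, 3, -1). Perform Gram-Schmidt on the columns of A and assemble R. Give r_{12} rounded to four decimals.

q_1 = v_1/‖v_1‖ = (-2, -2, -3)/4.1231 = (-0.4851, -0.4851, -0.7276).
r_{12} = q_1·v_2 = -2.6679.

r_{12} = -2.6679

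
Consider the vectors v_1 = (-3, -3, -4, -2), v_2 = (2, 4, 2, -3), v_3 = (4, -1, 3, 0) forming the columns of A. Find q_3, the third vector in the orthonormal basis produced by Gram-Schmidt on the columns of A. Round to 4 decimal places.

q_1 = v_1/‖v_1‖ = (-3, -3, -4, -2)/6.1644 = (-0.4867, -0.4867, -0.6489, -0.3244).
r_{12} = q_1·v_2 = -3.2444.
u_2 = v_2 + 3.2444·q_1 = (0.4211, 2.4211, -0.1053, -4.0526).
‖u_2‖ = 4.7406, so q_2 = (0.0888, 0.5107, -0.0222, -0.8549).
r_{13} = q_1·v_3 = -3.4066; r_{23} = q_2·v_3 = -0.2220.
u_3 = v_3 + 3.4066·q_1 + 0.2220·q_2 = (2.3618, -2.5445, 0.7845, -1.2951).
‖u_3‖ = 3.7875, so q_3 = (0.6236, -0.6718, 0.2071, -0.3419).

q_3 = (0.6236, -0.6718, 0.2071, -0.3419)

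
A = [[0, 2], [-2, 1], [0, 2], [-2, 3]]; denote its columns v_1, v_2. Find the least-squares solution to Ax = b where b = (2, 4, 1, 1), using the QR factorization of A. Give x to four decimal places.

q_1 = v_1/‖v_1‖ = (0, -2, 0, -2)/2.8284 = (0.0000, -0.7071, 0.0000, -0.7071).
r_{12} = q_1·v_2 = -2.8284.
u_2 = v_2 + 2.8284·q_1 = (2.0000, -1.0000, 2.0000, 1.0000).
‖u_2‖ = 3.1623, so q_2 = (0.6325, -0.3162, 0.6325, 0.3162).
Qᵀb = (-3.5355, 0.9487).
Back-substitute: x_2 = 0.9487/3.1623 = 0.3000.
x_1 = (-3.5355 + 2.8284·0.3000)/2.8284 = -0.9500.

x = (-0.9500, 0.3000)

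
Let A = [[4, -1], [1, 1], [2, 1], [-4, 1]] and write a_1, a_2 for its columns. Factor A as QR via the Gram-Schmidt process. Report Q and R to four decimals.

Q = [[0.6576, -0.2520], [0.1644, 0.6226], [0.3288, 0.6967], [-0.6576, 0.2520]], R = [[6.0828, -0.8220], [0.0000, 1.8233]]

a_1 = (4, 1, 2, -4); ‖a_1‖ = 6.0828, so q_1 = (0.6576, 0.1644, 0.3288, -0.6576).
q_1·a_2 = 0.6576·(-1) + 0.1644·1 + 0.3288·1 + (-0.6576)·1 = -0.8220.
u_2 = a_2 + 0.8220·q_1 = (-0.4595, 1.1351, 1.2703, 0.4595).
‖u_2‖ = 1.8233, so q_2 = (-0.2520, 0.6226, 0.6967, 0.2520).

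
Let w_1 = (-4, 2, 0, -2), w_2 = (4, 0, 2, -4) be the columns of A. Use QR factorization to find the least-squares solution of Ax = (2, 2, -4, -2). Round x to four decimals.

w_1 = (-4, 2, 0, -2); ‖w_1‖ = 4.8990, so e_1 = (-0.8165, 0.4082, 0.0000, -0.4082).
e_1·w_2 = (-0.8165)·4 + 0.4082·0 + 0.0000·2 + (-0.4082)·(-4) = -1.6330.
u_2 = w_2 + 1.6330·e_1 = (2.6667, 0.6667, 2.0000, -4.6667).
‖u_2‖ = 5.7735, so e_2 = (0.4619, 0.1155, 0.3464, -0.8083).
Qᵀb = (0.0000, 1.3856).
Back-substitute: x_2 = 1.3856/5.7735 = 0.2400.
x_1 = (0.0000 + 1.6330·0.2400)/4.8990 = 0.0800.

x = (0.0800, 0.2400)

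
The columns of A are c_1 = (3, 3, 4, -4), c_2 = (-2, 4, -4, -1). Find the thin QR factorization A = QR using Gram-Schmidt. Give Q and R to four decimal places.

c_1 = (3, 3, 4, -4); ‖c_1‖ = 7.0711, so q_1 = (0.4243, 0.4243, 0.5657, -0.5657).
q_1·c_2 = 0.4243·(-2) + 0.4243·4 + 0.5657·(-4) + (-0.5657)·(-1) = -0.8485.
u_2 = c_2 + 0.8485·q_1 = (-1.6400, 4.3600, -3.5200, -1.4800).
‖u_2‖ = 6.0233, so q_2 = (-0.2723, 0.7239, -0.5844, -0.2457).

Q = [[0.4243, -0.2723], [0.4243, 0.7239], [0.5657, -0.5844], [-0.5657, -0.2457]], R = [[7.0711, -0.8485], [0.0000, 6.0233]]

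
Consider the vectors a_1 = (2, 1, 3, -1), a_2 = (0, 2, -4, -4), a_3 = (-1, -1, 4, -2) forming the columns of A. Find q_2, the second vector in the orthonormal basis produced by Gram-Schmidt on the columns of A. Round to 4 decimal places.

a_1 = (2, 1, 3, -1); ‖a_1‖ = 3.8730, so q_1 = (0.5164, 0.2582, 0.7746, -0.2582).
q_1·a_2 = 0.5164·0 + 0.2582·2 + 0.7746·(-4) + (-0.2582)·(-4) = -1.5492.
u_2 = a_2 + 1.5492·q_1 = (0.8000, 2.4000, -2.8000, -4.4000).
‖u_2‖ = 5.7966, so q_2 = (0.1380, 0.4140, -0.4830, -0.7591).

q_2 = (0.1380, 0.4140, -0.4830, -0.7591)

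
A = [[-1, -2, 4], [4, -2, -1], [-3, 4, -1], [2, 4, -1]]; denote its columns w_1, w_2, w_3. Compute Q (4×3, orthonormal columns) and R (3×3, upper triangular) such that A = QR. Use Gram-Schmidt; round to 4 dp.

Q = [[-0.1826, -0.3853, 0.8585], [0.7303, -0.1101, -0.1145], [-0.5477, 0.4954, -0.1145], [0.3651, 0.7707, 0.4865]], R = [[5.4772, -1.8257, -1.2780], [0.0000, 6.0553, -2.6974], [0.0000, 0.0000, 3.1766]]

w_1 = (-1, 4, -3, 2); ‖w_1‖ = 5.4772, so q_1 = (-0.1826, 0.7303, -0.5477, 0.3651).
q_1·w_2 = (-0.1826)·(-2) + 0.7303·(-2) + (-0.5477)·4 + 0.3651·4 = -1.8257.
u_2 = w_2 + 1.8257·q_1 = (-2.3333, -0.6667, 3.0000, 4.6667).
‖u_2‖ = 6.0553, so q_2 = (-0.3853, -0.1101, 0.4954, 0.7707).
q_1·w_3 = (-0.1826)·4 + 0.7303·(-1) + (-0.5477)·(-1) + 0.3651·(-1) = -1.2780; q_2·w_3 = (-0.3853)·4 + (-0.1101)·(-1) + 0.4954·(-1) + 0.7707·(-1) = -2.6974.
u_3 = w_3 + 1.2780·q_1 + 2.6974·q_2 = (2.7273, -0.3636, -0.3636, 1.5455).
‖u_3‖ = 3.1766, so q_3 = (0.8585, -0.1145, -0.1145, 0.4865).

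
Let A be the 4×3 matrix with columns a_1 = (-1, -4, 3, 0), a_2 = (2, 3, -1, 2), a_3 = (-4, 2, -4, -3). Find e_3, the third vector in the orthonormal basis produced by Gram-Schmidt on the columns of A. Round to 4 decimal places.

a_1 = (-1, -4, 3, 0); ‖a_1‖ = 5.0990, so e_1 = (-0.1961, -0.7845, 0.5883, 0.0000).
e_1·a_2 = (-0.1961)·2 + (-0.7845)·3 + 0.5883·(-1) + 0.0000·2 = -3.3340.
u_2 = a_2 + 3.3340·e_1 = (1.3462, 0.3846, 0.9615, 2.0000).
‖u_2‖ = 2.6239, so e_2 = (0.5130, 0.1466, 0.3665, 0.7622).
e_1·a_3 = (-0.1961)·(-4) + (-0.7845)·2 + 0.5883·(-4) + 0.0000·(-3) = -3.1379; e_2·a_3 = 0.5130·(-4) + 0.1466·2 + 0.3665·(-4) + 0.7622·(-3) = -5.5116.
u_3 = a_3 + 3.1379·e_1 + 5.5116·e_2 = (-1.7877, 0.3464, -0.1341, 1.2011).
‖u_3‖ = 2.1855, so e_3 = (-0.8180, 0.1585, -0.0613, 0.5496).

e_3 = (-0.8180, 0.1585, -0.0613, 0.5496)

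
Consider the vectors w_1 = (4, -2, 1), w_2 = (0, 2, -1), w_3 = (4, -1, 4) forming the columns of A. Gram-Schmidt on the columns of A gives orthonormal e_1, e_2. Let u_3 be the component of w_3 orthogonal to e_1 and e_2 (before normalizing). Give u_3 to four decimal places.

u_3 = (0.0000, 1.4000, 2.8000)

w_1 = (4, -2, 1); ‖w_1‖ = 4.5826, so e_1 = (0.8729, -0.4364, 0.2182).
e_1·w_2 = 0.8729·0 + (-0.4364)·2 + 0.2182·(-1) = -1.0911.
u_2 = w_2 + 1.0911·e_1 = (0.9524, 1.5238, -0.7619).
‖u_2‖ = 1.9518, so e_2 = (0.4880, 0.7807, -0.3904).
e_1·w_3 = 0.8729·4 + (-0.4364)·(-1) + 0.2182·4 = 4.8008; e_2·w_3 = 0.4880·4 + 0.7807·(-1) + (-0.3904)·4 = -0.3904.
u_3 = w_3 − 4.8008·e_1 + 0.3904·e_2 = (0.0000, 1.4000, 2.8000).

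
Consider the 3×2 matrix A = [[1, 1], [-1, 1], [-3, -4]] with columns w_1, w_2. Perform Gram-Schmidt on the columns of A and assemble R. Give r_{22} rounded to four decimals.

r_{22} = 2.2156

e_1 = w_1/‖w_1‖ = (1, -1, -3)/3.3166 = (0.3015, -0.3015, -0.9045).
r_{12} = e_1·w_2 = 3.6181.
u_2 = w_2 − 3.6181·e_1 = (-0.0909, 2.0909, -0.7273).
r_{22} = ‖u_2‖ = 2.2156.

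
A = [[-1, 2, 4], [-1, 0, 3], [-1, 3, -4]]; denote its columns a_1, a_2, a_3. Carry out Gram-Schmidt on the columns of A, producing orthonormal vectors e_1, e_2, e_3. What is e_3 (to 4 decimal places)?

e_1 = a_1/‖a_1‖ = (-1, -1, -1)/1.7321 = (-0.5774, -0.5774, -0.5774).
r_{12} = e_1·a_2 = -2.8868.
u_2 = a_2 + 2.8868·e_1 = (0.3333, -1.6667, 1.3333).
‖u_2‖ = 2.1602, so e_2 = (0.1543, -0.7715, 0.6172).
r_{13} = e_1·a_3 = -1.7321; r_{23} = e_2·a_3 = -4.1662.
u_3 = a_3 + 1.7321·e_1 + 4.1662·e_2 = (3.6429, -1.2143, -2.4286).
‖u_3‖ = 4.5434, so e_3 = (0.8018, -0.2673, -0.5345).

e_3 = (0.8018, -0.2673, -0.5345)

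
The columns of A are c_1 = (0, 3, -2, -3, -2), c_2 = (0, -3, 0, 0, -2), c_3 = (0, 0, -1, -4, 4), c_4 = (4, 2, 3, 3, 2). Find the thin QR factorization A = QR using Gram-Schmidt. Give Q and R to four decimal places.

c_1 = (0, 3, -2, -3, -2); ‖c_1‖ = 5.0990, so q_1 = (0.0000, 0.5883, -0.3922, -0.5883, -0.3922).
q_1·c_2 = 0.0000·0 + 0.5883·(-3) + (-0.3922)·0 + (-0.5883)·0 + (-0.3922)·(-2) = -0.9806.
u_2 = c_2 + 0.9806·q_1 = (0.0000, -2.4231, -0.3846, -0.5769, -2.3846).
‖u_2‖ = 3.4696, so q_2 = (0.0000, -0.6984, -0.1109, -0.1663, -0.6873).
q_1·c_3 = 0.0000·0 + 0.5883·0 + (-0.3922)·(-1) + (-0.5883)·(-4) + (-0.3922)·4 = 1.1767; q_2·c_3 = 0.0000·0 + (-0.6984)·0 + (-0.1109)·(-1) + (-0.1663)·(-4) + (-0.6873)·4 = -1.9732.
u_3 = c_3 − 1.1767·q_1 + 1.9732·q_2 = (0.0000, -2.0703, -0.7572, -3.6358, 3.1054).
‖u_3‖ = 5.2652, so q_3 = (0.0000, -0.3932, -0.1438, -0.6905, 0.5898).
q_1·c_4 = 0.0000·4 + 0.5883·2 + (-0.3922)·3 + (-0.5883)·3 + (-0.3922)·2 = -2.5495; q_2·c_4 = 0.0000·4 + (-0.6984)·2 + (-0.1109)·3 + (-0.1663)·3 + (-0.6873)·2 = -3.6027; q_3·c_4 = 0.0000·4 + (-0.3932)·2 + (-0.1438)·3 + (-0.6905)·3 + 0.5898·2 = -2.1098.
u_4 = c_4 + 2.5495·q_1 + 3.6027·q_2 + 2.1098·q_3 = (4.0000, 0.1544, 1.2972, -0.5560, -0.2316).
‖u_4‖ = 4.2508, so q_4 = (0.9410, 0.0363, 0.3052, -0.1308, -0.0545).

Q = [[0.0000, 0.0000, 0.0000, 0.9410], [0.5883, -0.6984, -0.3932, 0.0363], [-0.3922, -0.1109, -0.1438, 0.3052], [-0.5883, -0.1663, -0.6905, -0.1308], [-0.3922, -0.6873, 0.5898, -0.0545]], R = [[5.0990, -0.9806, 1.1767, -2.5495], [0.0000, 3.4696, -1.9732, -3.6027], [0.0000, 0.0000, 5.2652, -2.1098], [0.0000, 0.0000, 0.0000, 4.2508]]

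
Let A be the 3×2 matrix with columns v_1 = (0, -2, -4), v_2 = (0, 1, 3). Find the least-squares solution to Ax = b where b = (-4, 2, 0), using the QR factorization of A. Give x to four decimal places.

v_1 = (0, -2, -4); ‖v_1‖ = 4.4721, so q_1 = (0.0000, -0.4472, -0.8944).
q_1·v_2 = 0.0000·0 + (-0.4472)·1 + (-0.8944)·3 = -3.1305.
u_2 = v_2 + 3.1305·q_1 = (0.0000, -0.4000, 0.2000).
‖u_2‖ = 0.4472, so q_2 = (0.0000, -0.8944, 0.4472).
Qᵀb = (-0.8944, -1.7889).
Back-substitute: x_2 = -1.7889/0.4472 = -4.0000.
x_1 = (-0.8944 + 3.1305·(-4.0000))/4.4721 = -3.0000.

x = (-3.0000, -4.0000)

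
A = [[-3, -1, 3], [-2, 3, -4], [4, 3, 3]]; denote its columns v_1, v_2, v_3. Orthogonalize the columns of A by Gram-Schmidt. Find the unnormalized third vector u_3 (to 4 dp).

q_1 = v_1/‖v_1‖ = (-3, -2, 4)/5.3852 = (-0.5571, -0.3714, 0.7428).
r_{12} = q_1·v_2 = 1.6713.
u_2 = v_2 − 1.6713·q_1 = (-0.0690, 3.6207, 1.7586).
‖u_2‖ = 4.0258, so q_2 = (-0.0171, 0.8994, 0.4368).
r_{13} = q_1·v_3 = 2.0426; r_{23} = q_2·v_3 = -2.3384.
u_3 = v_3 − 2.0426·q_1 + 2.3384·q_2 = (4.0979, -1.1383, 2.5043).

u_3 = (4.0979, -1.1383, 2.5043)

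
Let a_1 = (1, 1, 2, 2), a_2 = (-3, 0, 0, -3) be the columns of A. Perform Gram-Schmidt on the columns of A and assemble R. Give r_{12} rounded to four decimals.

a_1 = (1, 1, 2, 2); ‖a_1‖ = 3.1623, so e_1 = (0.3162, 0.3162, 0.6325, 0.6325).
r_{12} = e_1·a_2 = -2.8460.

r_{12} = -2.8460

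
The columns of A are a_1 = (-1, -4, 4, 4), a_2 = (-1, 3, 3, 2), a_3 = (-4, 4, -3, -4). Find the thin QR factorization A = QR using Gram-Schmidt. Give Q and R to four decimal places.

a_1 = (-1, -4, 4, 4); ‖a_1‖ = 7.0000, so e_1 = (-0.1429, -0.5714, 0.5714, 0.5714).
e_1·a_2 = (-0.1429)·(-1) + (-0.5714)·3 + 0.5714·3 + 0.5714·2 = 1.2857.
u_2 = a_2 − 1.2857·e_1 = (-0.8163, 3.7347, 2.2653, 1.2653).
‖u_2‖ = 4.6203, so e_2 = (-0.1767, 0.8083, 0.4903, 0.2739).
e_1·a_3 = (-0.1429)·(-4) + (-0.5714)·4 + 0.5714·(-3) + 0.5714·(-4) = -5.7143; e_2·a_3 = (-0.1767)·(-4) + 0.8083·4 + 0.4903·(-3) + 0.2739·(-4) = 1.3737.
u_3 = a_3 + 5.7143·e_1 − 1.3737·e_2 = (-4.5736, -0.3757, -0.4082, -1.1109).
‖u_3‖ = 4.7392, so e_3 = (-0.9651, -0.0793, -0.0861, -0.2344).

Q = [[-0.1429, -0.1767, -0.9651], [-0.5714, 0.8083, -0.0793], [0.5714, 0.4903, -0.0861], [0.5714, 0.2739, -0.2344]], R = [[7.0000, 1.2857, -5.7143], [0.0000, 4.6203, 1.3737], [0.0000, 0.0000, 4.7392]]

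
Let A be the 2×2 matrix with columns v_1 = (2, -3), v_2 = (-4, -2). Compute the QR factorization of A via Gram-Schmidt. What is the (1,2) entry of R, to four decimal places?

v_1 = (2, -3); ‖v_1‖ = 3.6056, so e_1 = (0.5547, -0.8321).
r_{12} = e_1·v_2 = -0.5547.

r_{12} = -0.5547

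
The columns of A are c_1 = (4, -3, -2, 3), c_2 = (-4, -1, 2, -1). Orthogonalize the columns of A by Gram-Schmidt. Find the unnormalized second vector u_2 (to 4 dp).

c_1 = (4, -3, -2, 3); ‖c_1‖ = 6.1644, so q_1 = (0.6489, -0.4867, -0.3244, 0.4867).
q_1·c_2 = 0.6489·(-4) + (-0.4867)·(-1) + (-0.3244)·2 + 0.4867·(-1) = -3.2444.
u_2 = c_2 + 3.2444·q_1 = (-1.8947, -2.5789, 0.9474, 0.5789).

u_2 = (-1.8947, -2.5789, 0.9474, 0.5789)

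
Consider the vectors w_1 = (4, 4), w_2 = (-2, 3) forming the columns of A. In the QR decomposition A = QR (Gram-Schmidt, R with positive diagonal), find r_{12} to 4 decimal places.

r_{12} = 0.7071

w_1 = (4, 4); ‖w_1‖ = 5.6569, so q_1 = (0.7071, 0.7071).
r_{12} = q_1·w_2 = 0.7071.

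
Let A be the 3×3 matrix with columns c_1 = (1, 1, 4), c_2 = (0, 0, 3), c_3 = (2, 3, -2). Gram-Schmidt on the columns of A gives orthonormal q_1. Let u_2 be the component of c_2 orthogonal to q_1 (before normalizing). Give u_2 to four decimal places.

c_1 = (1, 1, 4); ‖c_1‖ = 4.2426, so q_1 = (0.2357, 0.2357, 0.9428).
q_1·c_2 = 0.2357·0 + 0.2357·0 + 0.9428·3 = 2.8284.
u_2 = c_2 − 2.8284·q_1 = (-0.6667, -0.6667, 0.3333).

u_2 = (-0.6667, -0.6667, 0.3333)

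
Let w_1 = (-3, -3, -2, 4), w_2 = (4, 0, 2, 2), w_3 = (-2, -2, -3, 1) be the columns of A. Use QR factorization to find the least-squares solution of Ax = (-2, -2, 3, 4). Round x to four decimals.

w_1 = (-3, -3, -2, 4); ‖w_1‖ = 6.1644, so e_1 = (-0.4867, -0.4867, -0.3244, 0.6489).
e_1·w_2 = (-0.4867)·4 + (-0.4867)·0 + (-0.3244)·2 + 0.6489·2 = -1.2978.
u_2 = w_2 + 1.2978·e_1 = (3.3684, -0.6316, 1.5789, 2.8421).
‖u_2‖ = 4.7240, so e_2 = (0.7131, -0.1337, 0.3342, 0.6016).
e_1·w_3 = (-0.4867)·(-2) + (-0.4867)·(-2) + (-0.3244)·(-3) + 0.6489·1 = 3.5689; e_2·w_3 = 0.7131·(-2) + (-0.1337)·(-2) + 0.3342·(-3) + 0.6016·1 = -1.5598.
u_3 = w_3 − 3.5689·e_1 + 1.5598·e_2 = (0.8491, -0.4717, -1.3208, -0.3774).
‖u_3‖ = 1.6823, so e_3 = (0.5047, -0.2804, -0.7851, -0.2243).
Qᵀb = (3.5689, 2.2506, -3.7011).
Back-substitute: x_3 = -3.7011/1.6823 = -2.2000.
x_2 = (2.2506 + 1.5598·(-2.2000))/4.7240 = -0.2500.
x_1 = (3.5689 + 1.2978·(-0.2500) − 3.5689·(-2.2000))/6.1644 = 1.8000.

x = (1.8000, -0.2500, -2.2000)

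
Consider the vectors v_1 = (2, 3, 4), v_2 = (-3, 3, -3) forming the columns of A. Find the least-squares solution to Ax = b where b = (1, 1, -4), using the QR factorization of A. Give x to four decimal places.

v_1 = (2, 3, 4); ‖v_1‖ = 5.3852, so q_1 = (0.3714, 0.5571, 0.7428).
q_1·v_2 = 0.3714·(-3) + 0.5571·3 + 0.7428·(-3) = -1.6713.
u_2 = v_2 + 1.6713·q_1 = (-2.3793, 3.9310, -1.7586).
‖u_2‖ = 4.9201, so q_2 = (-0.4836, 0.7990, -0.3574).
Qᵀb = (-2.0426, 1.7451).
Back-substitute: x_2 = 1.7451/4.9201 = 0.3547.
x_1 = (-2.0426 + 1.6713·0.3547)/5.3852 = -0.2692.

x = (-0.2692, 0.3547)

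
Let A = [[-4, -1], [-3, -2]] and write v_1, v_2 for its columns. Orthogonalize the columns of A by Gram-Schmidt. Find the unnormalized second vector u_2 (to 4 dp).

v_1 = (-4, -3); ‖v_1‖ = 5.0000, so e_1 = (-0.8000, -0.6000).
e_1·v_2 = (-0.8000)·(-1) + (-0.6000)·(-2) = 2.0000.
u_2 = v_2 − 2.0000·e_1 = (0.6000, -0.8000).

u_2 = (0.6000, -0.8000)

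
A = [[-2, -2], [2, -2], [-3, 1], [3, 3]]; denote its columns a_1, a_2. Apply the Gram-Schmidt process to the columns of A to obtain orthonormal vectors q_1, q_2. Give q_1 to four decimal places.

q_1 = (-0.3922, 0.3922, -0.5883, 0.5883)

q_1 = a_1/‖a_1‖ = (-2, 2, -3, 3)/5.0990 = (-0.3922, 0.3922, -0.5883, 0.5883).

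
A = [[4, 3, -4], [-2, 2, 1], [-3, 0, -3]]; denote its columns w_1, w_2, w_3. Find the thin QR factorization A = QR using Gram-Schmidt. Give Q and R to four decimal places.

w_1 = (4, -2, -3); ‖w_1‖ = 5.3852, so q_1 = (0.7428, -0.3714, -0.5571).
q_1·w_2 = 0.7428·3 + (-0.3714)·2 + (-0.5571)·0 = 1.4856.
u_2 = w_2 − 1.4856·q_1 = (1.8966, 2.5517, 0.8276).
‖u_2‖ = 3.2853, so q_2 = (0.5773, 0.7767, 0.2519).
q_1·w_3 = 0.7428·(-4) + (-0.3714)·1 + (-0.5571)·(-3) = -1.6713; q_2·w_3 = 0.5773·(-4) + 0.7767·1 + 0.2519·(-3) = -2.2882.
u_3 = w_3 + 1.6713·q_1 + 2.2882·q_2 = (-1.4377, 2.1565, -3.3546).
‖u_3‖ = 4.2393, so q_3 = (-0.3391, 0.5087, -0.7913).

Q = [[0.7428, 0.5773, -0.3391], [-0.3714, 0.7767, 0.5087], [-0.5571, 0.2519, -0.7913]], R = [[5.3852, 1.4856, -1.6713], [0.0000, 3.2853, -2.2882], [0.0000, 0.0000, 4.2393]]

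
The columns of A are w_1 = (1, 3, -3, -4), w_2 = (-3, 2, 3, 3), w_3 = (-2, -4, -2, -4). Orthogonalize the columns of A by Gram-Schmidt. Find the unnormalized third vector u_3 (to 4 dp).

u_3 = (-4.0447, -2.0972, -0.2497, -2.3968)

w_1 = (1, 3, -3, -4); ‖w_1‖ = 5.9161, so e_1 = (0.1690, 0.5071, -0.5071, -0.6761).
e_1·w_2 = 0.1690·(-3) + 0.5071·2 + (-0.5071)·3 + (-0.6761)·3 = -3.0426.
u_2 = w_2 + 3.0426·e_1 = (-2.4857, 3.5429, 1.4571, 0.9429).
‖u_2‖ = 4.6629, so e_2 = (-0.5331, 0.7598, 0.3125, 0.2022).
e_1·w_3 = 0.1690·(-2) + 0.5071·(-4) + (-0.5071)·(-2) + (-0.6761)·(-4) = 1.3522; e_2·w_3 = (-0.5331)·(-2) + 0.7598·(-4) + 0.3125·(-2) + 0.2022·(-4) = -3.4068.
u_3 = w_3 − 1.3522·e_1 + 3.4068·e_2 = (-4.0447, -2.0972, -0.2497, -2.3968).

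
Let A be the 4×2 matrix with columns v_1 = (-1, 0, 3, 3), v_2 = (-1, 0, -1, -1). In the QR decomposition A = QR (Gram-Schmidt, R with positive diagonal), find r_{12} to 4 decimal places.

v_1 = (-1, 0, 3, 3); ‖v_1‖ = 4.3589, so e_1 = (-0.2294, 0.0000, 0.6882, 0.6882).
r_{12} = e_1·v_2 = -1.1471.

r_{12} = -1.1471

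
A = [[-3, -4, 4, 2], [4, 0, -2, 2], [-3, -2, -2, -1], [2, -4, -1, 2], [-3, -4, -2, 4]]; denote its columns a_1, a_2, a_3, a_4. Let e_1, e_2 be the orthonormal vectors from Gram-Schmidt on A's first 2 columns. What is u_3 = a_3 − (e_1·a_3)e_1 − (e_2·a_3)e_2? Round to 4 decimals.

e_1 = a_1/‖a_1‖ = (-3, 4, -3, 2, -3)/6.8557 = (-0.4376, 0.5835, -0.4376, 0.2917, -0.4376).
r_{12} = e_1·a_2 = 3.2090.
u_2 = a_2 − 3.2090·e_1 = (-2.5957, -1.8723, -0.5957, -4.9362, -2.5957).
‖u_2‖ = 6.4577, so e_2 = (-0.4020, -0.2899, -0.0923, -0.7644, -0.4020).
r_{13} = e_1·a_3 = -1.4586; r_{23} = e_2·a_3 = 0.7248.
u_3 = a_3 + 1.4586·e_1 − 0.7248·e_2 = (3.6531, -0.9388, -2.5714, -0.0204, -2.3469).

u_3 = (3.6531, -0.9388, -2.5714, -0.0204, -2.3469)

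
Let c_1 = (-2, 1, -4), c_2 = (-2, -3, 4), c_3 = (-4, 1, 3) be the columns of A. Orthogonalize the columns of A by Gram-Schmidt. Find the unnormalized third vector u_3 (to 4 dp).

u_3 = (-1.5000, 3.0000, 1.5000)

c_1 = (-2, 1, -4); ‖c_1‖ = 4.5826, so q_1 = (-0.4364, 0.2182, -0.8729).
q_1·c_2 = (-0.4364)·(-2) + 0.2182·(-3) + (-0.8729)·4 = -3.2733.
u_2 = c_2 + 3.2733·q_1 = (-3.4286, -2.2857, 1.1429).
‖u_2‖ = 4.2762, so q_2 = (-0.8018, -0.5345, 0.2673).
q_1·c_3 = (-0.4364)·(-4) + 0.2182·1 + (-0.8729)·3 = -0.6547; q_2·c_3 = (-0.8018)·(-4) + (-0.5345)·1 + 0.2673·3 = 3.4744.
u_3 = c_3 + 0.6547·q_1 − 3.4744·q_2 = (-1.5000, 3.0000, 1.5000).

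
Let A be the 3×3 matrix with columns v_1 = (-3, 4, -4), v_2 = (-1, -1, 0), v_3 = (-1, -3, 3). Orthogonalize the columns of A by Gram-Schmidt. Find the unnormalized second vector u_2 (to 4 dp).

v_1 = (-3, 4, -4); ‖v_1‖ = 6.4031, so e_1 = (-0.4685, 0.6247, -0.6247).
e_1·v_2 = (-0.4685)·(-1) + 0.6247·(-1) + (-0.6247)·0 = -0.1562.
u_2 = v_2 + 0.1562·e_1 = (-1.0732, -0.9024, -0.0976).

u_2 = (-1.0732, -0.9024, -0.0976)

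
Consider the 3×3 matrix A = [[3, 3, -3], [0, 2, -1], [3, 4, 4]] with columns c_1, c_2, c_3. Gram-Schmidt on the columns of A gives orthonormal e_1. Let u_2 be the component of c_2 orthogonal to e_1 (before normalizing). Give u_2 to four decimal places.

c_1 = (3, 0, 3); ‖c_1‖ = 4.2426, so e_1 = (0.7071, 0.0000, 0.7071).
e_1·c_2 = 0.7071·3 + 0.0000·2 + 0.7071·4 = 4.9497.
u_2 = c_2 − 4.9497·e_1 = (-0.5000, 2.0000, 0.5000).

u_2 = (-0.5000, 2.0000, 0.5000)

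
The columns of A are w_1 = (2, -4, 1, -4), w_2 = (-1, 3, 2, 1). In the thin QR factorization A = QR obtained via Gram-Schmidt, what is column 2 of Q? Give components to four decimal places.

e_2 = (-0.0475, 0.4468, 0.8557, -0.2567)

e_1 = w_1/‖w_1‖ = (2, -4, 1, -4)/6.0828 = (0.3288, -0.6576, 0.1644, -0.6576).
r_{12} = e_1·w_2 = -2.6304.
u_2 = w_2 + 2.6304·e_1 = (-0.1351, 1.2703, 2.4324, -0.7297).
‖u_2‖ = 2.8427, so e_2 = (-0.0475, 0.4468, 0.8557, -0.2567).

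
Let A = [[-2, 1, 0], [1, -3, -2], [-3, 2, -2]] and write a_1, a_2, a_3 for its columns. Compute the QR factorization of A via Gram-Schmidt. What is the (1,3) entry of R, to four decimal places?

a_1 = (-2, 1, -3); ‖a_1‖ = 3.7417, so e_1 = (-0.5345, 0.2673, -0.8018).
r_{13} = e_1·a_3 = 1.0690.

r_{13} = 1.0690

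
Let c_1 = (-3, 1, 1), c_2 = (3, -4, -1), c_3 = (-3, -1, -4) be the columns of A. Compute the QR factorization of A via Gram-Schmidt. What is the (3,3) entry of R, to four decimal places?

r_{33} = 4.7434

e_1 = c_1/‖c_1‖ = (-3, 1, 1)/3.3166 = (-0.9045, 0.3015, 0.3015).
r_{12} = e_1·c_2 = -4.2212.
u_2 = c_2 + 4.2212·e_1 = (-0.8182, -2.7273, 0.2727).
‖u_2‖ = 2.8604, so e_2 = (-0.2860, -0.9535, 0.0953).
r_{13} = e_1·c_3 = 1.2060; r_{23} = e_2·c_3 = 1.4302.
u_3 = c_3 − 1.2060·e_1 − 1.4302·e_2 = (-1.5000, 0.0000, -4.5000).
r_{33} = ‖u_3‖ = 4.7434.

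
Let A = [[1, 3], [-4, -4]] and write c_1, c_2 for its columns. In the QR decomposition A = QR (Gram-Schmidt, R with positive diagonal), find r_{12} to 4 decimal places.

e_1 = c_1/‖c_1‖ = (1, -4)/4.1231 = (0.2425, -0.9701).
r_{12} = e_1·c_2 = 4.6082.

r_{12} = 4.6082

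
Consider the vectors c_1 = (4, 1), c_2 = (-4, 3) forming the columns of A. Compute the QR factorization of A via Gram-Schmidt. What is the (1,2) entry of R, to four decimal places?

r_{12} = -3.1530

c_1 = (4, 1); ‖c_1‖ = 4.1231, so e_1 = (0.9701, 0.2425).
r_{12} = e_1·c_2 = -3.1530.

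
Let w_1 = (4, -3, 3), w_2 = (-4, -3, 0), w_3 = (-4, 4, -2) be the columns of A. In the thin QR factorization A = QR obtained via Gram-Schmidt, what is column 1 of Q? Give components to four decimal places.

w_1 = (4, -3, 3); ‖w_1‖ = 5.8310, so e_1 = (0.6860, -0.5145, 0.5145).

e_1 = (0.6860, -0.5145, 0.5145)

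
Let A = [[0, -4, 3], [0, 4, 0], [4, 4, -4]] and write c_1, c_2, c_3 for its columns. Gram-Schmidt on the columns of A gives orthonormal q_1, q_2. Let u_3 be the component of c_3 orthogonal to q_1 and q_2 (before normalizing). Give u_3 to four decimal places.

u_3 = (1.5000, 1.5000, 0.0000)

c_1 = (0, 0, 4); ‖c_1‖ = 4.0000, so q_1 = (0.0000, 0.0000, 1.0000).
q_1·c_2 = 0.0000·(-4) + 0.0000·4 + 1.0000·4 = 4.0000.
u_2 = c_2 − 4.0000·q_1 = (-4.0000, 4.0000, 0.0000).
‖u_2‖ = 5.6569, so q_2 = (-0.7071, 0.7071, 0.0000).
q_1·c_3 = 0.0000·3 + 0.0000·0 + 1.0000·(-4) = -4.0000; q_2·c_3 = (-0.7071)·3 + 0.7071·0 + 0.0000·(-4) = -2.1213.
u_3 = c_3 + 4.0000·q_1 + 2.1213·q_2 = (1.5000, 1.5000, 0.0000).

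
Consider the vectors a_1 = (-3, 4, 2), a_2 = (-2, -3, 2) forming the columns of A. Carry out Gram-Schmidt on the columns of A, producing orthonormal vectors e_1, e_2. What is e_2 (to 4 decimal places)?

e_2 = (-0.5374, -0.6634, 0.5206)

e_1 = a_1/‖a_1‖ = (-3, 4, 2)/5.3852 = (-0.5571, 0.7428, 0.3714).
r_{12} = e_1·a_2 = -0.3714.
u_2 = a_2 + 0.3714·e_1 = (-2.2069, -2.7241, 2.1379).
‖u_2‖ = 4.1063, so e_2 = (-0.5374, -0.6634, 0.5206).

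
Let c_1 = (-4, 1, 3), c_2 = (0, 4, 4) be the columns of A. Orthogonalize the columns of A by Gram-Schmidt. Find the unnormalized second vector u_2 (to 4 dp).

q_1 = c_1/‖c_1‖ = (-4, 1, 3)/5.0990 = (-0.7845, 0.1961, 0.5883).
r_{12} = q_1·c_2 = 3.1379.
u_2 = c_2 − 3.1379·q_1 = (2.4615, 3.3846, 2.1538).

u_2 = (2.4615, 3.3846, 2.1538)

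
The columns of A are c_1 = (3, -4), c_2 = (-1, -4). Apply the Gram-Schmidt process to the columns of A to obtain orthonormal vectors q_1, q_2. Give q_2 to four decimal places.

q_2 = (-0.8000, -0.6000)

c_1 = (3, -4); ‖c_1‖ = 5.0000, so q_1 = (0.6000, -0.8000).
q_1·c_2 = 0.6000·(-1) + (-0.8000)·(-4) = 2.6000.
u_2 = c_2 − 2.6000·q_1 = (-2.5600, -1.9200).
‖u_2‖ = 3.2000, so q_2 = (-0.8000, -0.6000).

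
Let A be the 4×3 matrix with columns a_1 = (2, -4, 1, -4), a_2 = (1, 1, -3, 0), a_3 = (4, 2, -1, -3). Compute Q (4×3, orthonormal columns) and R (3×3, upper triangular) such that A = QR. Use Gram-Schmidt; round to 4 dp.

Q = [[0.3288, 0.3953, 0.5275], [-0.6576, 0.1430, 0.6790], [0.1644, -0.8916, 0.4022], [-0.6576, -0.1682, -0.3147]], R = [[6.0828, -0.8220, 1.8084], [0.0000, 3.2131, 3.2636], [0.0000, 0.0000, 4.0098]]

a_1 = (2, -4, 1, -4); ‖a_1‖ = 6.0828, so e_1 = (0.3288, -0.6576, 0.1644, -0.6576).
e_1·a_2 = 0.3288·1 + (-0.6576)·1 + 0.1644·(-3) + (-0.6576)·0 = -0.8220.
u_2 = a_2 + 0.8220·e_1 = (1.2703, 0.4595, -2.8649, -0.5405).
‖u_2‖ = 3.2131, so e_2 = (0.3953, 0.1430, -0.8916, -0.1682).
e_1·a_3 = 0.3288·4 + (-0.6576)·2 + 0.1644·(-1) + (-0.6576)·(-3) = 1.8084; e_2·a_3 = 0.3953·4 + 0.1430·2 + (-0.8916)·(-1) + (-0.1682)·(-3) = 3.2636.
u_3 = a_3 − 1.8084·e_1 − 3.2636·e_2 = (2.1152, 2.7225, 1.6126, -1.2618).
‖u_3‖ = 4.0098, so e_3 = (0.5275, 0.6790, 0.4022, -0.3147).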